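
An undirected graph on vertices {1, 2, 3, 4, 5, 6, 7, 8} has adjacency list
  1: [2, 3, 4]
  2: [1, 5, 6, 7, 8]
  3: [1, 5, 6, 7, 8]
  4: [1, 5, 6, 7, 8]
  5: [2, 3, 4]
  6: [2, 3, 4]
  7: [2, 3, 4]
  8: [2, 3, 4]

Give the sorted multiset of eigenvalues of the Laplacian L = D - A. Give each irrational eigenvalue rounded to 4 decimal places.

Reading degrees in the order [1, 2, 3, 4, 5, 6, 7, 8] gives [3, 5, 5, 5, 3, 3, 3, 3]; set D = diag(3, 5, 5, 5, 3, 3, 3, 3) and form L = D - A. Since every row of L sums to 0, the all-ones vector is in the kernel and 0 is an eigenvalue. The single zero eigenvalue shows the graph is connected. By the matrix-tree theorem the graph has (1/8) * product of the nonzero eigenvalues = 2025 spanning trees. The eigenvalues sum to 30, which equals trace(L) = 2|E|.

[0, 3, 3, 3, 3, 5, 5, 8]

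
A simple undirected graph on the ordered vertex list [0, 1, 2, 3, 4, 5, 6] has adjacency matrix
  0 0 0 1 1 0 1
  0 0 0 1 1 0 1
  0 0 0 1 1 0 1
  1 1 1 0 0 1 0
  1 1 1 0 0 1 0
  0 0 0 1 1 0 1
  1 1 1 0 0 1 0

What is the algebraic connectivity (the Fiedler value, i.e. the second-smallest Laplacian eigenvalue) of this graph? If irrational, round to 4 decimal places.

Each diagonal entry of L is the vertex degree and each off-diagonal entry is -1 where an edge is present, 0 otherwise; in the order [0, 1, 2, 3, 4, 5, 6] the diagonal is [3, 3, 3, 4, 4, 3, 4]. The smallest Laplacian eigenvalue is always 0. The next one, lambda_2 = 3, measures how hard the graph is to disconnect: larger values mean better connectivity. By the matrix-tree theorem the graph has (1/7) * product of the nonzero eigenvalues = 432 spanning trees.

3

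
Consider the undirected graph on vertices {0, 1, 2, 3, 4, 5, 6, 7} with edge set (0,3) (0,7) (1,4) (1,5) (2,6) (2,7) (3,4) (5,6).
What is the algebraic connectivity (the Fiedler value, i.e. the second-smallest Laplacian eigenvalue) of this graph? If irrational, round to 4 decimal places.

Reading degrees in the order [0, 1, 2, 3, 4, 5, 6, 7] gives [2, 2, 2, 2, 2, 2, 2, 2]; set D = diag(2, 2, 2, 2, 2, 2, 2, 2) and form L = D - A. The smallest Laplacian eigenvalue is always 0. The next one, lambda_2 = 0.5858, measures how hard the graph is to disconnect: larger values mean better connectivity. The eigenvalues sum to 16, which equals trace(L) = 2|E|.

0.5858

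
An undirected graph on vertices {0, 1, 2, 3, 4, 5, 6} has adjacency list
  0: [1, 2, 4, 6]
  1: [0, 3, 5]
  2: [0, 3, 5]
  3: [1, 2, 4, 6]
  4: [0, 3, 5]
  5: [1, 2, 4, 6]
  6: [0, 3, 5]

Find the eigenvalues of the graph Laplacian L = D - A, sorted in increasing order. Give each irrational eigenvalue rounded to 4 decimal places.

[0, 3, 3, 3, 4, 4, 7]

With the vertex order [0, 1, 2, 3, 4, 5, 6], the degrees are [4, 3, 3, 4, 3, 4, 3], giving D = diag(4, 3, 3, 4, 3, 4, 3) and L = D - A. The multiplicity of 0 as a Laplacian eigenvalue equals the number of connected components.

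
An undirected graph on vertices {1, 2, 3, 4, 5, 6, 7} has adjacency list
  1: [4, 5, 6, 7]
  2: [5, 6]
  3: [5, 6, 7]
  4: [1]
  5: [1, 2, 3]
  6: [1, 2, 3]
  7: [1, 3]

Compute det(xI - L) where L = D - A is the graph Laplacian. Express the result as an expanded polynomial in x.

x^7 - 18x^6 + 127x^5 - 448x^4 + 826x^3 - 744x^2 + 252x

With the vertex order [1, 2, 3, 4, 5, 6, 7], the degrees are [4, 2, 3, 1, 3, 3, 2], giving D = diag(4, 2, 3, 1, 3, 3, 2) and L = D - A. L has integer entries, so p(x) = det(xI - L) has integer coefficients. Expanding the determinant yields x^7 - 18x^6 + 127x^5 - 448x^4 + 826x^3 - 744x^2 + 252x. The constant term is 0 because L is singular (the all-ones vector lies in its kernel). The largest eigenvalue, 5.9239, is at most the vertex count 7.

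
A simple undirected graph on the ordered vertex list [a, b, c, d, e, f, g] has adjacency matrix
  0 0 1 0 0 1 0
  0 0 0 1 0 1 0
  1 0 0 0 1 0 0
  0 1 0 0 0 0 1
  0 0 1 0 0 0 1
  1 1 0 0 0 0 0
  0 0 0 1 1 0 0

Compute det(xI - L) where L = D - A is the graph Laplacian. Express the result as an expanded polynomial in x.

x^7 - 14x^6 + 77x^5 - 210x^4 + 294x^3 - 196x^2 + 49x

Each diagonal entry of L is the vertex degree and each off-diagonal entry is -1 where an edge is present, 0 otherwise; in the order [a, b, c, d, e, f, g] the diagonal is [2, 2, 2, 2, 2, 2, 2]. L has integer entries, so p(x) = det(xI - L) has integer coefficients. Expanding the determinant yields x^7 - 14x^6 + 77x^5 - 210x^4 + 294x^3 - 196x^2 + 49x. The constant term is 0 because L is singular (the all-ones vector lies in its kernel). The eigenvalues sum to 14, which equals trace(L) = 2|E|.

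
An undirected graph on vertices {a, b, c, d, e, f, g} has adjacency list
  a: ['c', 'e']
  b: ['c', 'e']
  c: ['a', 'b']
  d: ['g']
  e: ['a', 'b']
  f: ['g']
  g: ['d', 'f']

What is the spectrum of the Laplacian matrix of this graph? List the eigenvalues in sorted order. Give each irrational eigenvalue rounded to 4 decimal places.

Each diagonal entry of L is the vertex degree and each off-diagonal entry is -1 where an edge is present, 0 otherwise; in the order [a, b, c, d, e, f, g] the diagonal is [2, 2, 2, 1, 2, 1, 2]. L is symmetric positive semidefinite, so every eigenvalue is real and nonnegative. The 2 zero eigenvalues correspond to the 2 connected components. The eigenvalues sum to 12, which equals trace(L) = 2|E|. There are 2 zeros in the spectrum, matching the 2 components.

[0, 0, 1, 2, 2, 3, 4]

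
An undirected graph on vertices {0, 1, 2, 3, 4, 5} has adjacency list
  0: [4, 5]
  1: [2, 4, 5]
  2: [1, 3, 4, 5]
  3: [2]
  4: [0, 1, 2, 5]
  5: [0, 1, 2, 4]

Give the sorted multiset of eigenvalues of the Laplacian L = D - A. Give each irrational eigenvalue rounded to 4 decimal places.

[0, 0.8929, 2.2123, 4.5262, 5, 5.3686]

Reading degrees in the order [0, 1, 2, 3, 4, 5] gives [2, 3, 4, 1, 4, 4]; set D = diag(2, 3, 4, 1, 4, 4) and form L = D - A. L is symmetric positive semidefinite, so every eigenvalue is real and nonnegative. There is one zero in the spectrum, matching the 1 component. The largest eigenvalue, 5.3686, is at most the vertex count 6.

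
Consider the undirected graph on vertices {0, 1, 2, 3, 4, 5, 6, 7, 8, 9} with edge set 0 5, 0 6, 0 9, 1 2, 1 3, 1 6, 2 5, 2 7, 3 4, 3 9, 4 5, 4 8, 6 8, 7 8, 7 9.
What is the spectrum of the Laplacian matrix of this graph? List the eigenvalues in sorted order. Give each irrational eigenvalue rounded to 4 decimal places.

With the vertex order [0, 1, 2, 3, 4, 5, 6, 7, 8, 9], the degrees are [3, 3, 3, 3, 3, 3, 3, 3, 3, 3], giving D = diag(3, 3, 3, 3, 3, 3, 3, 3, 3, 3) and L = D - A. Since every row of L sums to 0, the all-ones vector is in the kernel and 0 is an eigenvalue. The single zero eigenvalue shows the graph is connected. The largest eigenvalue, 5, is at most the vertex count 10. There is one zero in the spectrum, matching the 1 component.

[0, 2, 2, 2, 2, 2, 5, 5, 5, 5]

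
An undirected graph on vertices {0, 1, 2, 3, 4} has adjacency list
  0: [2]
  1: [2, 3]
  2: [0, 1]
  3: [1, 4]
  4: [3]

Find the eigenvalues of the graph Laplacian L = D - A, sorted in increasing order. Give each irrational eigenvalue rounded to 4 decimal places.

With the vertex order [0, 1, 2, 3, 4], the degrees are [1, 2, 2, 2, 1], giving D = diag(1, 2, 2, 2, 1) and L = D - A. L is symmetric positive semidefinite, so every eigenvalue is real and nonnegative. The largest eigenvalue, 3.6180, is at most the vertex count 5. By the matrix-tree theorem the graph has (1/5) * product of the nonzero eigenvalues = 1 spanning tree.

[0, 0.3820, 1.3820, 2.6180, 3.6180]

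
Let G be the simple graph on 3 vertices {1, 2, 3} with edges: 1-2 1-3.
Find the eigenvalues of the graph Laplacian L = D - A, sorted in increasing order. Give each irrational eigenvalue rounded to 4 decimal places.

Each diagonal entry of L is the vertex degree and each off-diagonal entry is -1 where an edge is present, 0 otherwise; in the order [1, 2, 3] the diagonal is [2, 1, 1]. Since every row of L sums to 0, the all-ones vector is in the kernel and 0 is an eigenvalue. The single zero eigenvalue shows the graph is connected. The largest eigenvalue, 3, is at most the vertex count 3. The eigenvalues sum to 4, which equals trace(L) = 2|E|.

[0, 1, 3]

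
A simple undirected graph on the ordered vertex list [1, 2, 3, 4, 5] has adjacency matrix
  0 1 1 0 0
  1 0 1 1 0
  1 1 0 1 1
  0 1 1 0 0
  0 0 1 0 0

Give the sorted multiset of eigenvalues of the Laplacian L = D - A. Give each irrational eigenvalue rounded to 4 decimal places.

[0, 1, 2, 4, 5]

Reading degrees in the order [1, 2, 3, 4, 5] gives [2, 3, 4, 2, 1]; set D = diag(2, 3, 4, 2, 1) and form L = D - A. The multiplicity of 0 as a Laplacian eigenvalue equals the number of connected components. There is one zero in the spectrum, matching the 1 component.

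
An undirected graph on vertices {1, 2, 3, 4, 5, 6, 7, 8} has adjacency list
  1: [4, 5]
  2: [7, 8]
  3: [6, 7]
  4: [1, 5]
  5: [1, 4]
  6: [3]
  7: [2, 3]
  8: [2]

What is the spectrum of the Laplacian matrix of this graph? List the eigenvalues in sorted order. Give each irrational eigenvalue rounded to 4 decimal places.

[0, 0, 0.3820, 1.3820, 2.6180, 3, 3, 3.6180]

Each diagonal entry of L is the vertex degree and each off-diagonal entry is -1 where an edge is present, 0 otherwise; in the order [1, 2, 3, 4, 5, 6, 7, 8] the diagonal is [2, 2, 2, 2, 2, 1, 2, 1]. The multiplicity of 0 as a Laplacian eigenvalue equals the number of connected components. The 2 zero eigenvalues correspond to the 2 connected components. The largest eigenvalue, 3.6180, is at most the vertex count 8.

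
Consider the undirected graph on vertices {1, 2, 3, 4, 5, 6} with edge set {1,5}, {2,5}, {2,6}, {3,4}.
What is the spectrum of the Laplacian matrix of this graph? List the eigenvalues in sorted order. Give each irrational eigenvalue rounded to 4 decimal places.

[0, 0, 0.5858, 2, 2, 3.4142]

Each diagonal entry of L is the vertex degree and each off-diagonal entry is -1 where an edge is present, 0 otherwise; in the order [1, 2, 3, 4, 5, 6] the diagonal is [1, 2, 1, 1, 2, 1]. L is symmetric positive semidefinite, so every eigenvalue is real and nonnegative. The 2 zero eigenvalues correspond to the 2 connected components. The largest eigenvalue, 3.4142, is at most the vertex count 6.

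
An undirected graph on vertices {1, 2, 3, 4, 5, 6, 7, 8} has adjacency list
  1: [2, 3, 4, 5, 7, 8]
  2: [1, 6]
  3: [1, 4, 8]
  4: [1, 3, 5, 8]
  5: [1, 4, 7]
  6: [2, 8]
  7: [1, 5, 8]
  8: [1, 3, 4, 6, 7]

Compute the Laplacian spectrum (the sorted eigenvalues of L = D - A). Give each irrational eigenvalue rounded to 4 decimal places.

With the vertex order [1, 2, 3, 4, 5, 6, 7, 8], the degrees are [6, 2, 3, 4, 3, 2, 3, 5], giving D = diag(6, 2, 3, 4, 3, 2, 3, 5) and L = D - A. L is symmetric positive semidefinite, so every eigenvalue is real and nonnegative. The single zero eigenvalue shows the graph is connected. By the matrix-tree theorem the graph has (1/8) * product of the nonzero eigenvalues = 706 spanning trees. There is one zero in the spectrum, matching the 1 component.

[0, 1.1319, 2.3962, 2.7336, 3.5393, 4.8609, 6.2234, 7.1147]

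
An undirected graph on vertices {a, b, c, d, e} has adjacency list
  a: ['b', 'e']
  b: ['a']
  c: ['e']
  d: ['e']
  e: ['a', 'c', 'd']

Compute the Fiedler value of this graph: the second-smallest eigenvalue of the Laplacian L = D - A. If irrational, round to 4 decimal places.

0.5188

Each diagonal entry of L is the vertex degree and each off-diagonal entry is -1 where an edge is present, 0 otherwise; in the order [a, b, c, d, e] the diagonal is [2, 1, 1, 1, 3]. The sorted Laplacian eigenvalues are [0, 0.5188, 1, 2.3111, 4.1701]; the algebraic connectivity is the second entry, 0.5188. The largest eigenvalue, 4.1701, is at most the vertex count 5.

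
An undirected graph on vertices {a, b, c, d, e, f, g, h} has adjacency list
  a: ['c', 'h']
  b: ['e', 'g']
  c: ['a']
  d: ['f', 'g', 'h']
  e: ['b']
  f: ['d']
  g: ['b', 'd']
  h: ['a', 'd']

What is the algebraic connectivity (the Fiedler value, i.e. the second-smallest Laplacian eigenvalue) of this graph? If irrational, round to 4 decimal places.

0.1981

With the vertex order [a, b, c, d, e, f, g, h], the degrees are [2, 2, 1, 3, 1, 1, 2, 2], giving D = diag(2, 2, 1, 3, 1, 1, 2, 2) and L = D - A. The smallest Laplacian eigenvalue is always 0. The next one, lambda_2 = 0.1981, measures how hard the graph is to disconnect: larger values mean better connectivity. The largest eigenvalue, 4.3623, is at most the vertex count 8. The eigenvalues sum to 14, which equals trace(L) = 2|E|.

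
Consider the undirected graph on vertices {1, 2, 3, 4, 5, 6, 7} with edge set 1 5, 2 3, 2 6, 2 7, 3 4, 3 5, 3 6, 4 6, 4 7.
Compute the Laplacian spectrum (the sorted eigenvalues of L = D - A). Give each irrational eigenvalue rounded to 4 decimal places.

Reading degrees in the order [1, 2, 3, 4, 5, 6, 7] gives [1, 3, 4, 3, 2, 3, 2]; set D = diag(1, 3, 4, 3, 2, 3, 2) and form L = D - A. L is symmetric positive semidefinite, so every eigenvalue is real and nonnegative.

[0, 0.4384, 2, 2.5858, 3, 4.5616, 5.4142]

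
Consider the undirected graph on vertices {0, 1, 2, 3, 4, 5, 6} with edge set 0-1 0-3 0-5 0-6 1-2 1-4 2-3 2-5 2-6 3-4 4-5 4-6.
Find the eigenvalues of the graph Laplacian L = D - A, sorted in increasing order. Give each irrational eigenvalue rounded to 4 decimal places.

[0, 3, 3, 3, 4, 4, 7]

Each diagonal entry of L is the vertex degree and each off-diagonal entry is -1 where an edge is present, 0 otherwise; in the order [0, 1, 2, 3, 4, 5, 6] the diagonal is [4, 3, 4, 3, 4, 3, 3]. L is symmetric positive semidefinite, so every eigenvalue is real and nonnegative.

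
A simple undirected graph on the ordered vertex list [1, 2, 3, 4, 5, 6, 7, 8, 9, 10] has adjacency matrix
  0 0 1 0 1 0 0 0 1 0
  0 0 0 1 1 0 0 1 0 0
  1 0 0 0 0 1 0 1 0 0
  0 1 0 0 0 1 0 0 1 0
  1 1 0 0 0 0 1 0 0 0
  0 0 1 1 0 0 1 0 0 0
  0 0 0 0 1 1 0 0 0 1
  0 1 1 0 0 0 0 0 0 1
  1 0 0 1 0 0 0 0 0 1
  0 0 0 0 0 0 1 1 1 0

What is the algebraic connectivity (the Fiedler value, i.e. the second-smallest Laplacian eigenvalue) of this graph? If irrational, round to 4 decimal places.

With the vertex order [1, 2, 3, 4, 5, 6, 7, 8, 9, 10], the degrees are [3, 3, 3, 3, 3, 3, 3, 3, 3, 3], giving D = diag(3, 3, 3, 3, 3, 3, 3, 3, 3, 3) and L = D - A. The sorted Laplacian eigenvalues are [0, 2, 2, 2, 2, 2, 5, 5, 5, 5]; the algebraic connectivity is the second entry, 2. The eigenvalues sum to 30, which equals trace(L) = 2|E|.

2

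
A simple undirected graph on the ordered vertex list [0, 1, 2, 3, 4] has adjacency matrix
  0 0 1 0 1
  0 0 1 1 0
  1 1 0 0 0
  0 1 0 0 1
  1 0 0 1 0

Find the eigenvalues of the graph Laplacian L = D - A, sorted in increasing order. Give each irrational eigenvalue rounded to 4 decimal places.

Reading degrees in the order [0, 1, 2, 3, 4] gives [2, 2, 2, 2, 2]; set D = diag(2, 2, 2, 2, 2) and form L = D - A. Diagonalising L (or applying a numerical eigensolver to the 5x5 matrix) gives the spectrum above. The eigenvalues sum to 10, which equals trace(L) = 2|E|.

[0, 1.3820, 1.3820, 3.6180, 3.6180]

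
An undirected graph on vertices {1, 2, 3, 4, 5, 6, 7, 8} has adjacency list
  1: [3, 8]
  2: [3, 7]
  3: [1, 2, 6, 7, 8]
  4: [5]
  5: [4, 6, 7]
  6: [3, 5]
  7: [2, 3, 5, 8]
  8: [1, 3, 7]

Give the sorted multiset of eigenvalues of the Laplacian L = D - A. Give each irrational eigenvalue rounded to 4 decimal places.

With the vertex order [1, 2, 3, 4, 5, 6, 7, 8], the degrees are [2, 2, 5, 1, 3, 2, 4, 3], giving D = diag(2, 2, 5, 1, 3, 2, 4, 3) and L = D - A. Diagonalising L (or applying a numerical eigensolver to the 8x8 matrix) gives the spectrum above. The single zero eigenvalue shows the graph is connected.

[0, 0.6042, 1.5551, 1.7254, 3.0485, 3.6631, 5.1989, 6.2048]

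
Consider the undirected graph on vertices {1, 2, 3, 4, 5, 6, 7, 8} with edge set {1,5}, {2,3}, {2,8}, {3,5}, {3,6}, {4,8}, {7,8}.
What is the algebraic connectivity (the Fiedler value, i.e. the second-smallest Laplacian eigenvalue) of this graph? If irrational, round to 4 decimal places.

0.2137

Reading degrees in the order [1, 2, 3, 4, 5, 6, 7, 8] gives [1, 2, 3, 1, 2, 1, 1, 3]; set D = diag(1, 2, 3, 1, 2, 1, 1, 3) and form L = D - A. Computing the eigenvalues of L and sorting gives [0, 0.2137, 0.6177, 1, 1.4977, 2.3537, 3.8408, 4.4763]. The Fiedler value lambda_2 = 0.2137 is strictly positive, so the graph is connected.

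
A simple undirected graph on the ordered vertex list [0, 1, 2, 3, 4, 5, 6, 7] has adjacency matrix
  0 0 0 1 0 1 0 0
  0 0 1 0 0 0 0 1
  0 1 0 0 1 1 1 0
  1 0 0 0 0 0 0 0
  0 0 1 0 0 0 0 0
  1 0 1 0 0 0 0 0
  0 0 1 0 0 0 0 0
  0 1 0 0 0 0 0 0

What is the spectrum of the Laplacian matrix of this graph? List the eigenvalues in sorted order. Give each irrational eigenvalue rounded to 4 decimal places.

[0, 0.2538, 0.5472, 1, 1.4689, 2.4066, 3.1504, 5.1732]

With the vertex order [0, 1, 2, 3, 4, 5, 6, 7], the degrees are [2, 2, 4, 1, 1, 2, 1, 1], giving D = diag(2, 2, 4, 1, 1, 2, 1, 1) and L = D - A. Diagonalising L (or applying a numerical eigensolver to the 8x8 matrix) gives the spectrum above. The single zero eigenvalue shows the graph is connected. The eigenvalues sum to 14, which equals trace(L) = 2|E|.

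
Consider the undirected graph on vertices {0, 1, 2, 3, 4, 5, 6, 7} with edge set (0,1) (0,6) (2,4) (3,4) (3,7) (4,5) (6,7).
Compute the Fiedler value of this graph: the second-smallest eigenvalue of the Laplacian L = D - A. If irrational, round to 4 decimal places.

0.1667

Each diagonal entry of L is the vertex degree and each off-diagonal entry is -1 where an edge is present, 0 otherwise; in the order [0, 1, 2, 3, 4, 5, 6, 7] the diagonal is [2, 1, 1, 2, 3, 1, 2, 2]. Computing the eigenvalues of L and sorting gives [0, 0.1667, 0.7276, 1, 1.6353, 2.6729, 3.5643, 4.2332]. The Fiedler value lambda_2 = 0.1667 is strictly positive, so the graph is connected. The eigenvalues sum to 14, which equals trace(L) = 2|E|.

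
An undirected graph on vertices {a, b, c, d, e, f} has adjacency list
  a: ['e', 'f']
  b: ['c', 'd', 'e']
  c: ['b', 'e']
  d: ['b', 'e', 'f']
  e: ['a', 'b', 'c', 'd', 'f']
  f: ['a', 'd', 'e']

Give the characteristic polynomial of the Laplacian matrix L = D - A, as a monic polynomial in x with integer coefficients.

With the vertex order [a, b, c, d, e, f], the degrees are [2, 3, 2, 3, 5, 3], giving D = diag(2, 3, 2, 3, 5, 3) and L = D - A. Computing det(xI - L) by cofactor expansion (or equivalently via sum-over-permutations) gives x^6 - 18x^5 + 123x^4 - 396x^3 + 595x^2 - 330x. The constant term is 0 because L is singular (the all-ones vector lies in its kernel).

x^6 - 18x^5 + 123x^4 - 396x^3 + 595x^2 - 330x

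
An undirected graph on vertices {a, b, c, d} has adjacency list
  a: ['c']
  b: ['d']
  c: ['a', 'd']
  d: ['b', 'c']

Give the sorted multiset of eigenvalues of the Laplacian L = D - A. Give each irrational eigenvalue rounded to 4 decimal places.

[0, 0.5858, 2, 3.4142]

Reading degrees in the order [a, b, c, d] gives [1, 1, 2, 2]; set D = diag(1, 1, 2, 2) and form L = D - A. L is symmetric positive semidefinite, so every eigenvalue is real and nonnegative. The single zero eigenvalue shows the graph is connected. The eigenvalues sum to 6, which equals trace(L) = 2|E|. There is one zero in the spectrum, matching the 1 component.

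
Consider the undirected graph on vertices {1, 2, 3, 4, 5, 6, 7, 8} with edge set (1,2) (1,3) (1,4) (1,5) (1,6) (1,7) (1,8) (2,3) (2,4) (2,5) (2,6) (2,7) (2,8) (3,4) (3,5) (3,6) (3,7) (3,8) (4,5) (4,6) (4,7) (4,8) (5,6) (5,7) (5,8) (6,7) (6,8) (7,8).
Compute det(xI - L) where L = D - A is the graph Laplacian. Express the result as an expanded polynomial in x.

x^8 - 56x^7 + 1344x^6 - 17920x^5 + 143360x^4 - 688128x^3 + 1835008x^2 - 2097152x

With the vertex order [1, 2, 3, 4, 5, 6, 7, 8], the degrees are [7, 7, 7, 7, 7, 7, 7, 7], giving D = diag(7, 7, 7, 7, 7, 7, 7, 7) and L = D - A. L has integer entries, so p(x) = det(xI - L) has integer coefficients. Expanding the determinant yields x^8 - 56x^7 + 1344x^6 - 17920x^5 + 143360x^4 - 688128x^3 + 1835008x^2 - 2097152x. The constant term is 0 because L is singular (the all-ones vector lies in its kernel). The largest eigenvalue, 8, is at most the vertex count 8.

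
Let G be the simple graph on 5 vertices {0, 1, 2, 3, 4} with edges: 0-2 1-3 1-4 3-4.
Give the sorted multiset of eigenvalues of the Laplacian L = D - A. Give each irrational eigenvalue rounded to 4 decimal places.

[0, 0, 2, 3, 3]

With the vertex order [0, 1, 2, 3, 4], the degrees are [1, 2, 1, 2, 2], giving D = diag(1, 2, 1, 2, 2) and L = D - A. Diagonalising L (or applying a numerical eigensolver to the 5x5 matrix) gives the spectrum above. The 2 zero eigenvalues correspond to the 2 connected components. There are 2 zeros in the spectrum, matching the 2 components.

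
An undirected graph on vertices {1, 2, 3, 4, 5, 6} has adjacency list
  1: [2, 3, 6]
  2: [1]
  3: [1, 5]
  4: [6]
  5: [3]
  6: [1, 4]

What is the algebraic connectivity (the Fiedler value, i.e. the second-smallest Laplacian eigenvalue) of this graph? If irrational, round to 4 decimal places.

With the vertex order [1, 2, 3, 4, 5, 6], the degrees are [3, 1, 2, 1, 1, 2], giving D = diag(3, 1, 2, 1, 1, 2) and L = D - A. The sorted Laplacian eigenvalues are [0, 0.3820, 0.6972, 2, 2.6180, 4.3028]; the algebraic connectivity is the second entry, 0.3820. By the matrix-tree theorem the graph has (1/6) * product of the nonzero eigenvalues = 1 spanning tree.

0.3820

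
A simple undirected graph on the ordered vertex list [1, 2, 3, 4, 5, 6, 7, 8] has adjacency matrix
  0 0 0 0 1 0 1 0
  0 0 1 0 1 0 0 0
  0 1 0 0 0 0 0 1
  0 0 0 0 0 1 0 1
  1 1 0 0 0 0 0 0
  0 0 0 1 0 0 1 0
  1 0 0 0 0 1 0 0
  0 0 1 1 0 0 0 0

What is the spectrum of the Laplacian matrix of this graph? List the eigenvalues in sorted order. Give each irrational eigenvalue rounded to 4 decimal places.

[0, 0.5858, 0.5858, 2, 2, 3.4142, 3.4142, 4]

Each diagonal entry of L is the vertex degree and each off-diagonal entry is -1 where an edge is present, 0 otherwise; in the order [1, 2, 3, 4, 5, 6, 7, 8] the diagonal is [2, 2, 2, 2, 2, 2, 2, 2]. The multiplicity of 0 as a Laplacian eigenvalue equals the number of connected components. By the matrix-tree theorem the graph has (1/8) * product of the nonzero eigenvalues = 8 spanning trees. The largest eigenvalue, 4, is at most the vertex count 8.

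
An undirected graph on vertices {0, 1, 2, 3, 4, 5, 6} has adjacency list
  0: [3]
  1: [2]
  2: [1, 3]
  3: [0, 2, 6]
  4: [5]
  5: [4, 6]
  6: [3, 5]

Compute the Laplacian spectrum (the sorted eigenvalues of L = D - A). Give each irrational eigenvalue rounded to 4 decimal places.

With the vertex order [0, 1, 2, 3, 4, 5, 6], the degrees are [1, 1, 2, 3, 1, 2, 2], giving D = diag(1, 1, 2, 3, 1, 2, 2) and L = D - A. L is symmetric positive semidefinite, so every eigenvalue is real and nonnegative. The single zero eigenvalue shows the graph is connected. By the matrix-tree theorem the graph has (1/7) * product of the nonzero eigenvalues = 1 spanning tree.

[0, 0.2603, 0.6262, 1.4055, 2.2742, 3.0996, 4.3342]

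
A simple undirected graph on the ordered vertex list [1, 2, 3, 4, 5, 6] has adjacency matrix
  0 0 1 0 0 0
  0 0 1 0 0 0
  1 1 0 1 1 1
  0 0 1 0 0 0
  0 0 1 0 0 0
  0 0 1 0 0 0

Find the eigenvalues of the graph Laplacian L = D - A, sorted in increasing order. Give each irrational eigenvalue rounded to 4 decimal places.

[0, 1, 1, 1, 1, 6]

Each diagonal entry of L is the vertex degree and each off-diagonal entry is -1 where an edge is present, 0 otherwise; in the order [1, 2, 3, 4, 5, 6] the diagonal is [1, 1, 5, 1, 1, 1]. The multiplicity of 0 as a Laplacian eigenvalue equals the number of connected components. The single zero eigenvalue shows the graph is connected.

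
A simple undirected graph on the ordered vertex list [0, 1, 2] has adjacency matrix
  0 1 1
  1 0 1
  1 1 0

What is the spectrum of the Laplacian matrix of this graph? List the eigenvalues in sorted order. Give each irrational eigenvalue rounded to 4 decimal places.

Reading degrees in the order [0, 1, 2] gives [2, 2, 2]; set D = diag(2, 2, 2) and form L = D - A. L is symmetric positive semidefinite, so every eigenvalue is real and nonnegative. The largest eigenvalue, 3, is at most the vertex count 3.

[0, 3, 3]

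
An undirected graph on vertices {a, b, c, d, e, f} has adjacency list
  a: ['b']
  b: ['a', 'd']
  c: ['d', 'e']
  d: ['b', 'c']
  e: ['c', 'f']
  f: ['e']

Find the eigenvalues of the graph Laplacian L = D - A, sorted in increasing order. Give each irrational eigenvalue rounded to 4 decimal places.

With the vertex order [a, b, c, d, e, f], the degrees are [1, 2, 2, 2, 2, 1], giving D = diag(1, 2, 2, 2, 2, 1) and L = D - A. Diagonalising L (or applying a numerical eigensolver to the 6x6 matrix) gives the spectrum above. There is one zero in the spectrum, matching the 1 component.

[0, 0.2679, 1, 2, 3, 3.7321]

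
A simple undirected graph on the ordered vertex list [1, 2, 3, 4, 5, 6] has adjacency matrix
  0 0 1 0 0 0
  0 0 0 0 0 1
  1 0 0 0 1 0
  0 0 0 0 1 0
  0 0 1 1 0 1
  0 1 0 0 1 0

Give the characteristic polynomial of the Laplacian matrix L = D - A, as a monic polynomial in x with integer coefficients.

With the vertex order [1, 2, 3, 4, 5, 6], the degrees are [1, 1, 2, 1, 3, 2], giving D = diag(1, 1, 2, 1, 3, 2) and L = D - A. L has integer entries, so p(x) = det(xI - L) has integer coefficients. Expanding the determinant yields x^6 - 10x^5 + 35x^4 - 52x^3 + 31x^2 - 6x. The constant term is 0 because L is singular (the all-ones vector lies in its kernel). The largest eigenvalue, 4.3028, is at most the vertex count 6.

x^6 - 10x^5 + 35x^4 - 52x^3 + 31x^2 - 6x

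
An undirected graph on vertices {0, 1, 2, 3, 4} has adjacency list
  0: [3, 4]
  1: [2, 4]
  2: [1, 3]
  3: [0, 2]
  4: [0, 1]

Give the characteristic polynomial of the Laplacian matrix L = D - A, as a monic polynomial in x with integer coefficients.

With the vertex order [0, 1, 2, 3, 4], the degrees are [2, 2, 2, 2, 2], giving D = diag(2, 2, 2, 2, 2) and L = D - A. L has integer entries, so p(x) = det(xI - L) has integer coefficients. Expanding the determinant yields x^5 - 10x^4 + 35x^3 - 50x^2 + 25x. The constant term is 0 because L is singular (the all-ones vector lies in its kernel). There is one zero in the spectrum, matching the 1 component.

x^5 - 10x^4 + 35x^3 - 50x^2 + 25x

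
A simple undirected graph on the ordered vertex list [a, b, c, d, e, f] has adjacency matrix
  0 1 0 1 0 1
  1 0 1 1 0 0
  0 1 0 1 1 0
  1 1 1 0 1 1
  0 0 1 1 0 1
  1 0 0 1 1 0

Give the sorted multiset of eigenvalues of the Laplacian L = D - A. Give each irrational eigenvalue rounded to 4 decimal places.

With the vertex order [a, b, c, d, e, f], the degrees are [3, 3, 3, 5, 3, 3], giving D = diag(3, 3, 3, 5, 3, 3) and L = D - A. Diagonalising L (or applying a numerical eigensolver to the 6x6 matrix) gives the spectrum above. The eigenvalues sum to 20, which equals trace(L) = 2|E|. The largest eigenvalue, 6, is at most the vertex count 6.

[0, 2.3820, 2.3820, 4.6180, 4.6180, 6]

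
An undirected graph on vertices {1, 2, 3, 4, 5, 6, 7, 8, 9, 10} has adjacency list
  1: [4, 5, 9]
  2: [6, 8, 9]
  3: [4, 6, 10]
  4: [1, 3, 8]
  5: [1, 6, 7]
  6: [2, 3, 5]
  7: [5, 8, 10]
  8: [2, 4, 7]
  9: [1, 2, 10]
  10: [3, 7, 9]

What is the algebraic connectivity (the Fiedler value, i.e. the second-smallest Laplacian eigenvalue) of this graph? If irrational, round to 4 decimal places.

Each diagonal entry of L is the vertex degree and each off-diagonal entry is -1 where an edge is present, 0 otherwise; in the order [1, 2, 3, 4, 5, 6, 7, 8, 9, 10] the diagonal is [3, 3, 3, 3, 3, 3, 3, 3, 3, 3]. The sorted Laplacian eigenvalues are [0, 2, 2, 2, 2, 2, 5, 5, 5, 5]; the algebraic connectivity is the second entry, 2. By the matrix-tree theorem the graph has (1/10) * product of the nonzero eigenvalues = 2000 spanning trees. There is one zero in the spectrum, matching the 1 component.

2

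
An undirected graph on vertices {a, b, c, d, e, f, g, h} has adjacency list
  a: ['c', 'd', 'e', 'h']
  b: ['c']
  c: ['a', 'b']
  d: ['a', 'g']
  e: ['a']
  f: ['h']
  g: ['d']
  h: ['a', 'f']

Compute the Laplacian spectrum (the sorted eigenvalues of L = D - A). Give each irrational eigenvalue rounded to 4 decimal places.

[0, 0.3820, 0.3820, 0.7639, 2, 2.6180, 2.6180, 5.2361]

Reading degrees in the order [a, b, c, d, e, f, g, h] gives [4, 1, 2, 2, 1, 1, 1, 2]; set D = diag(4, 1, 2, 2, 1, 1, 1, 2) and form L = D - A. Since every row of L sums to 0, the all-ones vector is in the kernel and 0 is an eigenvalue. The largest eigenvalue, 5.2361, is at most the vertex count 8. There is one zero in the spectrum, matching the 1 component.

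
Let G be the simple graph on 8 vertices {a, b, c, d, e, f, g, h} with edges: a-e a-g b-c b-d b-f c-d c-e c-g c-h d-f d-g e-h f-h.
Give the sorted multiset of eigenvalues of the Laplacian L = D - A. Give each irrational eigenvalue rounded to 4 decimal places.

With the vertex order [a, b, c, d, e, f, g, h], the degrees are [2, 3, 5, 4, 3, 3, 3, 3], giving D = diag(2, 3, 5, 4, 3, 3, 3, 3) and L = D - A. L is symmetric positive semidefinite, so every eigenvalue is real and nonnegative. By the matrix-tree theorem the graph has (1/8) * product of the nonzero eigenvalues = 515 spanning trees.

[0, 1.2356, 2.0449, 3.1103, 3.4657, 4.5289, 5.2392, 6.3755]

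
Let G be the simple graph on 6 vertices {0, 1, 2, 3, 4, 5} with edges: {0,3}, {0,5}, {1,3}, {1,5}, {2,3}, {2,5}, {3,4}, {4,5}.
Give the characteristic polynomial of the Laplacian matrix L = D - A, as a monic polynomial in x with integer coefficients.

With the vertex order [0, 1, 2, 3, 4, 5], the degrees are [2, 2, 2, 4, 2, 4], giving D = diag(2, 2, 2, 4, 2, 4) and L = D - A. L has integer entries, so p(x) = det(xI - L) has integer coefficients. Expanding the determinant yields x^6 - 16x^5 + 96x^4 - 272x^3 + 368x^2 - 192x. The constant term is 0 because L is singular (the all-ones vector lies in its kernel). There is one zero in the spectrum, matching the 1 component.

x^6 - 16x^5 + 96x^4 - 272x^3 + 368x^2 - 192x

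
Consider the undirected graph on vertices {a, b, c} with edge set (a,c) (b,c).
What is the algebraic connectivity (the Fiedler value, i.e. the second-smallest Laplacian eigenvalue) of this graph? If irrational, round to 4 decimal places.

1

Each diagonal entry of L is the vertex degree and each off-diagonal entry is -1 where an edge is present, 0 otherwise; in the order [a, b, c] the diagonal is [1, 1, 2]. The smallest Laplacian eigenvalue is always 0. The next one, lambda_2 = 1, measures how hard the graph is to disconnect: larger values mean better connectivity. The largest eigenvalue, 3, is at most the vertex count 3.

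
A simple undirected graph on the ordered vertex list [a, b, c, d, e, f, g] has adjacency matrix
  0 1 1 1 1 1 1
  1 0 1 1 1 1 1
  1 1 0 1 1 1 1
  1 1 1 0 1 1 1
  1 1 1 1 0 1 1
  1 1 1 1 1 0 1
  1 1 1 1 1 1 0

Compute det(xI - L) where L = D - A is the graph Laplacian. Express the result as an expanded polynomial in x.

x^7 - 42x^6 + 735x^5 - 6860x^4 + 36015x^3 - 100842x^2 + 117649x

With the vertex order [a, b, c, d, e, f, g], the degrees are [6, 6, 6, 6, 6, 6, 6], giving D = diag(6, 6, 6, 6, 6, 6, 6) and L = D - A. Computing det(xI - L) by cofactor expansion (or equivalently via sum-over-permutations) gives x^7 - 42x^6 + 735x^5 - 6860x^4 + 36015x^3 - 100842x^2 + 117649x. Since p(0) = det(-L) = 0, x divides p(x). The largest eigenvalue, 7, is at most the vertex count 7.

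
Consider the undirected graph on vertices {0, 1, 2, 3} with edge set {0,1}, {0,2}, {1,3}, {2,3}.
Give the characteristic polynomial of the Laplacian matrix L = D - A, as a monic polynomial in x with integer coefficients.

Each diagonal entry of L is the vertex degree and each off-diagonal entry is -1 where an edge is present, 0 otherwise; in the order [0, 1, 2, 3] the diagonal is [2, 2, 2, 2]. L has integer entries, so p(x) = det(xI - L) has integer coefficients. Expanding the determinant yields x^4 - 8x^3 + 20x^2 - 16x. The constant term is 0 because L is singular (the all-ones vector lies in its kernel). The eigenvalues sum to 8, which equals trace(L) = 2|E|. There is one zero in the spectrum, matching the 1 component.

x^4 - 8x^3 + 20x^2 - 16x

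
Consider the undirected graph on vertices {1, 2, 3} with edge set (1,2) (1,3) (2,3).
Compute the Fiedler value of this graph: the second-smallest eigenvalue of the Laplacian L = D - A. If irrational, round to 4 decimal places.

3

With the vertex order [1, 2, 3], the degrees are [2, 2, 2], giving D = diag(2, 2, 2) and L = D - A. The smallest Laplacian eigenvalue is always 0. The next one, lambda_2 = 3, measures how hard the graph is to disconnect: larger values mean better connectivity. The eigenvalues sum to 6, which equals trace(L) = 2|E|.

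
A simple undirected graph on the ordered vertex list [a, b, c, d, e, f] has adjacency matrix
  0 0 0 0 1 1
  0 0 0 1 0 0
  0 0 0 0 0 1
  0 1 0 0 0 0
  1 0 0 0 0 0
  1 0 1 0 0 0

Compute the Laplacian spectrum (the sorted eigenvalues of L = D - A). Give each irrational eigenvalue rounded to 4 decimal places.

Reading degrees in the order [a, b, c, d, e, f] gives [2, 1, 1, 1, 1, 2]; set D = diag(2, 1, 1, 1, 1, 2) and form L = D - A. Since every row of L sums to 0, the all-ones vector is in the kernel and 0 is an eigenvalue. The 2 zero eigenvalues correspond to the 2 connected components. The eigenvalues sum to 8, which equals trace(L) = 2|E|.

[0, 0, 0.5858, 2, 2, 3.4142]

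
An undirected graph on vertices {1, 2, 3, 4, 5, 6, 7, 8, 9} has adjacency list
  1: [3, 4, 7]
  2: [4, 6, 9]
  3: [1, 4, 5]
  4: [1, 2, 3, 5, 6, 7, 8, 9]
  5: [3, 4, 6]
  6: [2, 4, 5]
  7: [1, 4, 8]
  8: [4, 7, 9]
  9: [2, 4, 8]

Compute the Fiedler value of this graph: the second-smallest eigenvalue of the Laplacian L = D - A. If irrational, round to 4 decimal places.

1.5858

With the vertex order [1, 2, 3, 4, 5, 6, 7, 8, 9], the degrees are [3, 3, 3, 8, 3, 3, 3, 3, 3], giving D = diag(3, 3, 3, 8, 3, 3, 3, 3, 3) and L = D - A. The smallest Laplacian eigenvalue is always 0. The next one, lambda_2 = 1.5858, measures how hard the graph is to disconnect: larger values mean better connectivity. By the matrix-tree theorem the graph has (1/9) * product of the nonzero eigenvalues = 2205 spanning trees. The eigenvalues sum to 32, which equals trace(L) = 2|E|.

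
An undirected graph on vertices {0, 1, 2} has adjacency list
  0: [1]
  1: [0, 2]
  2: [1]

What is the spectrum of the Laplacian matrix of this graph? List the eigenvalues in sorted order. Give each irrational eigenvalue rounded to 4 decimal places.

[0, 1, 3]

Reading degrees in the order [0, 1, 2] gives [1, 2, 1]; set D = diag(1, 2, 1) and form L = D - A. Since every row of L sums to 0, the all-ones vector is in the kernel and 0 is an eigenvalue. The single zero eigenvalue shows the graph is connected. There is one zero in the spectrum, matching the 1 component.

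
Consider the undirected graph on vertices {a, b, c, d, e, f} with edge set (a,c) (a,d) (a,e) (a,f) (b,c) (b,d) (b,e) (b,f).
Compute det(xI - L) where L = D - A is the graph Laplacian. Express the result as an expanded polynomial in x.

With the vertex order [a, b, c, d, e, f], the degrees are [4, 4, 2, 2, 2, 2], giving D = diag(4, 4, 2, 2, 2, 2) and L = D - A. The eigenvalues of L are [0, 2, 2, 2, 4, 6]; the characteristic polynomial is the product of (x - lambda_i), which multiplies out to x^6 - 16x^5 + 96x^4 - 272x^3 + 368x^2 - 192x. The coefficient of x^5 equals -trace(L) = -16, matching the sum of degrees. By the matrix-tree theorem the graph has (1/6) * product of the nonzero eigenvalues = 32 spanning trees. The largest eigenvalue, 6, is at most the vertex count 6.

x^6 - 16x^5 + 96x^4 - 272x^3 + 368x^2 - 192x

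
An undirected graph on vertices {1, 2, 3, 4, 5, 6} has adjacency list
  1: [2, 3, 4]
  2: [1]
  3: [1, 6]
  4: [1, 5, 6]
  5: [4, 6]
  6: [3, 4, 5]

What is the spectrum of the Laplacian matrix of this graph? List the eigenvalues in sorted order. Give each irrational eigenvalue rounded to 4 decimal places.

[0, 0.7216, 1.6826, 3, 3.7046, 4.8912]

Each diagonal entry of L is the vertex degree and each off-diagonal entry is -1 where an edge is present, 0 otherwise; in the order [1, 2, 3, 4, 5, 6] the diagonal is [3, 1, 2, 3, 2, 3]. L is symmetric positive semidefinite, so every eigenvalue is real and nonnegative. The single zero eigenvalue shows the graph is connected. By the matrix-tree theorem the graph has (1/6) * product of the nonzero eigenvalues = 11 spanning trees.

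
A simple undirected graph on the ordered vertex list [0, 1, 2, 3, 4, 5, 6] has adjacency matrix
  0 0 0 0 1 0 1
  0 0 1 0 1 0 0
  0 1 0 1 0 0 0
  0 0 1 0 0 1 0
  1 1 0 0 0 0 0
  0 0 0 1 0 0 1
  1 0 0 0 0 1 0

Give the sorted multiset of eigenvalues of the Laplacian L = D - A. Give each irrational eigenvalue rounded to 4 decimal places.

[0, 0.7530, 0.7530, 2.4450, 2.4450, 3.8019, 3.8019]

Each diagonal entry of L is the vertex degree and each off-diagonal entry is -1 where an edge is present, 0 otherwise; in the order [0, 1, 2, 3, 4, 5, 6] the diagonal is [2, 2, 2, 2, 2, 2, 2]. L is symmetric positive semidefinite, so every eigenvalue is real and nonnegative. The single zero eigenvalue shows the graph is connected. There is one zero in the spectrum, matching the 1 component. By the matrix-tree theorem the graph has (1/7) * product of the nonzero eigenvalues = 7 spanning trees.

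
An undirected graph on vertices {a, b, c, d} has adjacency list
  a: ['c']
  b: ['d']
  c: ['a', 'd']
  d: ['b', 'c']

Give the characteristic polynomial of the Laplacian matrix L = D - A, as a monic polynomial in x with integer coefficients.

x^4 - 6x^3 + 10x^2 - 4x

Reading degrees in the order [a, b, c, d] gives [1, 1, 2, 2]; set D = diag(1, 1, 2, 2) and form L = D - A. L has integer entries, so p(x) = det(xI - L) has integer coefficients. Expanding the determinant yields x^4 - 6x^3 + 10x^2 - 4x. Since p(0) = det(-L) = 0, x divides p(x). There is one zero in the spectrum, matching the 1 component.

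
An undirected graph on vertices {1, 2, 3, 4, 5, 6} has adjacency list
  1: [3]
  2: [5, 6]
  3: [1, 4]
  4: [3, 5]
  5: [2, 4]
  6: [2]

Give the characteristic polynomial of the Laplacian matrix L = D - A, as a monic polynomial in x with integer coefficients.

With the vertex order [1, 2, 3, 4, 5, 6], the degrees are [1, 2, 2, 2, 2, 1], giving D = diag(1, 2, 2, 2, 2, 1) and L = D - A. Computing det(xI - L) by cofactor expansion (or equivalently via sum-over-permutations) gives x^6 - 10x^5 + 36x^4 - 56x^3 + 35x^2 - 6x. The constant term is 0 because L is singular (the all-ones vector lies in its kernel).

x^6 - 10x^5 + 36x^4 - 56x^3 + 35x^2 - 6x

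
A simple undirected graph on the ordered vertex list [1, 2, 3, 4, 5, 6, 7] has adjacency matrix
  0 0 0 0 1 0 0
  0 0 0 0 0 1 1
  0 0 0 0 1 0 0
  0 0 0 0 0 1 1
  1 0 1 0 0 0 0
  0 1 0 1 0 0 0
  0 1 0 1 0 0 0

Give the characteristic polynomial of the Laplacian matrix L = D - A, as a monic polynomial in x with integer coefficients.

Each diagonal entry of L is the vertex degree and each off-diagonal entry is -1 where an edge is present, 0 otherwise; in the order [1, 2, 3, 4, 5, 6, 7] the diagonal is [1, 2, 1, 2, 2, 2, 2]. The eigenvalues of L are [0, 0, 1, 2, 2, 3, 4]; the characteristic polynomial is the product of (x - lambda_i), which multiplies out to x^7 - 12x^6 + 55x^5 - 120x^4 + 124x^3 - 48x^2. The constant term is 0 because L is singular (the all-ones vector lies in its kernel). There are 2 zeros in the spectrum, matching the 2 components.

x^7 - 12x^6 + 55x^5 - 120x^4 + 124x^3 - 48x^2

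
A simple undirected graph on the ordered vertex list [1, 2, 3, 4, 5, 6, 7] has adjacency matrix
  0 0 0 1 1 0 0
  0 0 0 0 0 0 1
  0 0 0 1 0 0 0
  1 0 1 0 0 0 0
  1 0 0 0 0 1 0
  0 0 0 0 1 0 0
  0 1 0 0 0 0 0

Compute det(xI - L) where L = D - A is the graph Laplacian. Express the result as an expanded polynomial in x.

x^7 - 10x^6 + 37x^5 - 62x^4 + 45x^3 - 10x^2

Reading degrees in the order [1, 2, 3, 4, 5, 6, 7] gives [2, 1, 1, 2, 2, 1, 1]; set D = diag(2, 1, 1, 2, 2, 1, 1) and form L = D - A. L has integer entries, so p(x) = det(xI - L) has integer coefficients. Expanding the determinant yields x^7 - 10x^6 + 37x^5 - 62x^4 + 45x^3 - 10x^2. The constant term is 0 because L is singular (the all-ones vector lies in its kernel).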